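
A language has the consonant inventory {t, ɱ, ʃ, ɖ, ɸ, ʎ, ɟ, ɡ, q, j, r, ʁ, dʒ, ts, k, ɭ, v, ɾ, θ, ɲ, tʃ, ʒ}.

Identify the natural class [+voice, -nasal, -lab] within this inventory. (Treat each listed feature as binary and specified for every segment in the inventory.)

Checking each segment against [+voice], [-nasal], [-labial]: /ɖ/ (voiced retroflex stop), /ʎ/ (palatal lateral approximant), /ɟ/ (voiced palatal stop), /ɡ/ (voiced velar stop), /j/ (palatal glide), /r/ (alveolar trill), among others, satisfy every feature; every other segment in the inventory fails at least one.

ɖ, ʎ, ɟ, ɡ, j, r, ʁ, dʒ, ɭ, ɾ, ʒ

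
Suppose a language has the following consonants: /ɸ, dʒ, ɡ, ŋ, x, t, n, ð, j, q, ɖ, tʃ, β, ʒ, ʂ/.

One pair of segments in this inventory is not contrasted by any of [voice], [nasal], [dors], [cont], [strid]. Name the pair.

ð, β

On the given features, /ð/ and /β/ have an identical profile: [+voice], [-nasal], [-dorsal], [+continuant], [-strident]. No other two segments in the inventory coincide on all 5 features. (They do differ in [labial] and [coronal], which are not among the given features.)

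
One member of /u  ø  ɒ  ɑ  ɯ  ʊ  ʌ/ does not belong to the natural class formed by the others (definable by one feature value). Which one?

ø

[back] groups all but one: /u, ɒ, ɯ, ʊ, ɑ, ʌ/ share [+back] while /ø/ (mid front rounded tense vowel) alone is [-back]. Removing any other segment would not leave a single-feature class that excludes it.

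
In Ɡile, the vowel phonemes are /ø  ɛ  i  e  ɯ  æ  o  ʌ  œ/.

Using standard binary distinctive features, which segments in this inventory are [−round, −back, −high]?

Eliminate segments failing any feature: /ø, o, œ/ are [+round]; /i/ is [+high]; /ɯ, ʌ/ are [+back]. The remaining /ɛ, e, æ/ satisfy [−round], [−back], [−high].

ɛ, e, æ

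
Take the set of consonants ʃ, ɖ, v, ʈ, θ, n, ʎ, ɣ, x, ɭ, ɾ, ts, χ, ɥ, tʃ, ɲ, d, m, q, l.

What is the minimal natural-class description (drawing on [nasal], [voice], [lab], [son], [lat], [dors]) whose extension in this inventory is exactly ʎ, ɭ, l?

[+lat]

The target set is precisely the extension of [+lateral] in this inventory.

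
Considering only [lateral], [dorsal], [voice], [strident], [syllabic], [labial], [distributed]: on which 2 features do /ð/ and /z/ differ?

/ð/ is the voiced dental fricative and /z/ is the voiced alveolar fricative. Both are [-lateral], [-dorsal], [+voice], [-syllabic], [-labial]. /ð/ is [-strident] while /z/ is [+strident]; /ð/ is [+distributed] while /z/ is [-distributed], so the distinguishing features are [strident], [distributed].

[strident], [distributed]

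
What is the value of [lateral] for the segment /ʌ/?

[−lateral]

As the mid back unrounded lax vowel, /ʌ/ is [−lateral].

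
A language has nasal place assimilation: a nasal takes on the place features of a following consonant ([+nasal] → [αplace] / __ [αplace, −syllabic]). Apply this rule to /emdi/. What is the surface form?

[endi]

/m/ sits before the [+coronal] consonant /d/, so it takes on [+coronal] and surfaces as /n/. The rest of the form is unaffected: [endi].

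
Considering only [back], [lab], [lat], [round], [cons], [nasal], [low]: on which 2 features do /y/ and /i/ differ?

/y/ (high front rounded tense vowel) and /i/ (high front unrounded tense vowel) agree on [−back], [−lateral], [−consonantal], [−nasal], [−low]. They differ on [labial] (/y/ [+], /i/ [−]), [round] (/y/ [+], /i/ [−]).

[labial], [round]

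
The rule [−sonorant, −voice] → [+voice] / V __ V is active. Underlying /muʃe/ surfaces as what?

[muʒe]

Only /ʃ/ occurs between two vowels (/u/ __ /e/) and matches the structural description. It is a voiceless postalveolar fricative, so [−sonorant, −voice] holds; changing it to [+voice] with all other features held fixed yields /ʒ/ (voiced postalveolar fricative). No other segment meets both the structural description and the environment, so the output is [muʒe].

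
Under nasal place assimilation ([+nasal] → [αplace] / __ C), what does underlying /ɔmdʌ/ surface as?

[ɔndʌ]

In /ɔmdʌ/, the nasal /m/ precedes /d/, which is [+coronal]. The nasal assimilates in place, becoming the [+coronal] nasal /n/. The surface form is [ɔndʌ].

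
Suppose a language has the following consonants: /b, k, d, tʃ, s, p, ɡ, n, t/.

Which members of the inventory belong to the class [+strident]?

tʃ, s

The [+strident] segments here are /tʃ, s/; the remaining /b, k, d, p, ɡ, n, t/ are [−strident].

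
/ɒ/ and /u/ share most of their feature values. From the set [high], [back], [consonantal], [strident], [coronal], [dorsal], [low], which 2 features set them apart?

[high], [low]

/ɒ/ (low back rounded vowel) and /u/ (high back rounded tense vowel) agree on [+back], [-consonantal], [-strident], [-coronal], [+dorsal]. They differ on [high] (/ɒ/ [-], /u/ [+]), [low] (/ɒ/ [+], /u/ [-]).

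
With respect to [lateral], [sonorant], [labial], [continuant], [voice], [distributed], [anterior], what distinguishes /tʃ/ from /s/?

[continuant], [anterior], [distributed]

/tʃ/ (voiceless postalveolar affricate) and /s/ (voiceless alveolar fricative) agree on [-lateral], [-sonorant], [-labial], [-voice]. They differ on [continuant] (/tʃ/ [-], /s/ [+]), [anterior] (/tʃ/ [-], /s/ [+]), [distributed] (/tʃ/ [+], /s/ [-]).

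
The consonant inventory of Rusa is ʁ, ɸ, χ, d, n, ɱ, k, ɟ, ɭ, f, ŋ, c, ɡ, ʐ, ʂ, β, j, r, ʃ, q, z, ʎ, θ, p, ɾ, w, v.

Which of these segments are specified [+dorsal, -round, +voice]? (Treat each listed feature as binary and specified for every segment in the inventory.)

Among the inventory, the [+dorsal] segments are /ʁ, χ, k, ɟ, ŋ, c, ɡ, j, q, ʎ, w/.
Among these, [-round] gives /ʁ, χ, k, ɟ, ŋ, c, ɡ, j, q, ʎ/.
Within that set, [+voice] leaves /ʁ, ɟ, ŋ, ɡ, j, ʎ/.

ʁ, ɟ, ŋ, ɡ, j, ʎ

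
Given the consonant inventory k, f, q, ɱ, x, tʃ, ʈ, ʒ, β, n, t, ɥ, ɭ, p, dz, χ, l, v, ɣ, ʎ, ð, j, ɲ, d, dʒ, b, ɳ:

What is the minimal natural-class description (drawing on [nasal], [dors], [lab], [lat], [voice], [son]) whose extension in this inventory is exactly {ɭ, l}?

The class [+lateral], [−dorsal] has exactly /ɭ, l/ as its extension in this inventory. No smaller conjunction from the listed features achieves this: [−dorsal] alone would also admit /f, ɱ, tʃ, ʈ, …/; [+lateral] alone would also admit /ʎ/; and checking the remaining single features turns up none with this extension.

[+lat, −dors]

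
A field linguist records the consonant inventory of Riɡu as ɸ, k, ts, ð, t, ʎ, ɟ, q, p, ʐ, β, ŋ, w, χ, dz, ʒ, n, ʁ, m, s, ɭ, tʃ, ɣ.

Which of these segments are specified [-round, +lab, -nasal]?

First, the [-round] segments are /ɸ, k, ts, ð, t, ʎ, ɟ, q, p, ʐ, β, ŋ, χ, dz, ʒ, n, ʁ, m, s, ɭ, tʃ, ɣ/.
Of those, [+labial] gives /ɸ, p, β, m/.
Then [-nasal] leaves /ɸ, p, β/.

ɸ, p, β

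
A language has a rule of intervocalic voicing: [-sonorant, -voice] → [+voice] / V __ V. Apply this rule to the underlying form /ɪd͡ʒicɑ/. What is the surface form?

[ɪd͡ʒiɟɑ]

/c/ satisfies [-sonorant, -voice] and sits in V __ V. The [+voice] counterpart of the voiceless palatal stop is /ɟ/. Other segments in /ɪd͡ʒicɑ/ either fail the structural description or are not in the environment, so the surface form is [ɪd͡ʒiɟɑ].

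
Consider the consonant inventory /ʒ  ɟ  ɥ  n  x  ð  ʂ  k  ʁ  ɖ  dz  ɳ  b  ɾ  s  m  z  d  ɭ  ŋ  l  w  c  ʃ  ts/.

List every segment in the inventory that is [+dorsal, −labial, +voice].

ɟ, ʁ, ŋ

Eliminate segments failing any feature: /ʒ, n, ð, ʂ, ɖ, dz, ɳ, b, ɾ, s, m, z, d, ɭ, l, ʃ, ts/ are [−dorsal]; /ɥ, w/ are [+labial]; /x, k, c/ are [−voice]. The remaining /ɟ, ʁ, ŋ/ satisfy [+dorsal], [−labial], [+voice].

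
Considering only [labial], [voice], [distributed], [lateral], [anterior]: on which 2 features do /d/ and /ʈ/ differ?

[voice], [anterior]

The two segments share [−labial], [−distributed], [−lateral]. The only features from the list on which they differ: /d/ is [+voice] while /ʈ/ is [−voice]; /d/ is [+anterior] while /ʈ/ is [−anterior].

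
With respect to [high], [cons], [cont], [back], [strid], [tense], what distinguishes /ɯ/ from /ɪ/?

/ɯ/ (high back unrounded vowel) and /ɪ/ (high front unrounded lax vowel) agree on [+high], [−consonantal], [+continuant], [−strident]. They differ on [back] (/ɯ/ [+], /ɪ/ [−]), [tense] (/ɯ/ [+], /ɪ/ [−]).

[back], [tense]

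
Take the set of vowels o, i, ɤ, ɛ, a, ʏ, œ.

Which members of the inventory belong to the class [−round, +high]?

i

Eliminate segments failing any feature: /o, ʏ, œ/ are [+round]; /ɤ, ɛ, a/ are [−high]. The remaining /i/ satisfy [−round], [+high].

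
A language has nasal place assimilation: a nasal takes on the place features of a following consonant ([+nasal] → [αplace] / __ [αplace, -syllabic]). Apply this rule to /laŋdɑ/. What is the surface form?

[landɑ]

The only nasal preceding a consonant is /ŋ/ before /d/. /d/ is [+coronal], so /ŋ/ → /n/, giving [landɑ].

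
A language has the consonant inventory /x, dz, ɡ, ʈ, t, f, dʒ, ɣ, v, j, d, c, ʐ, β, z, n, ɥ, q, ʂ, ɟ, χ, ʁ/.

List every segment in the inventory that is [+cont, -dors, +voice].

Checking each segment against [+continuant], [-dorsal], [+voice]: /v/ (voiced labiodental fricative), /ʐ/ (voiced retroflex fricative), /β/ (voiced bilabial fricative), /z/ (voiced alveolar fricative) satisfy every feature; every other segment in the inventory fails at least one.

v, ʐ, β, z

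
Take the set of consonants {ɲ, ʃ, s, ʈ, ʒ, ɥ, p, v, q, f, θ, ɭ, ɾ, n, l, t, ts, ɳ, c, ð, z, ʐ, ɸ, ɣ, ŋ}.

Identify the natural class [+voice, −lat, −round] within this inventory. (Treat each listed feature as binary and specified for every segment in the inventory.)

ɲ, ʒ, v, ɾ, n, ɳ, ð, z, ʐ, ɣ, ŋ

The [+voice] segments are /ɲ, ʒ, ɥ, v, ɭ, ɾ, n, l, ɳ, ð, z, ʐ, ɣ, ŋ/.
Intersecting with [−lateral] gives /ɲ, ʒ, ɥ, v, ɾ, n, ɳ, ð, z, ʐ, ɣ, ŋ/.
Then [−round] leaves /ɲ, ʒ, v, ɾ, n, ɳ, ð, z, ʐ, ɣ, ŋ/.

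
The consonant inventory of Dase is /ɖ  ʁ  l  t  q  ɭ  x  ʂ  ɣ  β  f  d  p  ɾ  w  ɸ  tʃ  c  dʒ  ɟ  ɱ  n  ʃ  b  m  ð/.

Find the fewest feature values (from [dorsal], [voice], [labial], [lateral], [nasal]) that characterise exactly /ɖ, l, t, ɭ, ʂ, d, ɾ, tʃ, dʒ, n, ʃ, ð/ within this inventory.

Every target segment is [−labial], [−dorsal]; each remaining inventory member fails at least one of these. Each conjunct is needed — [−dorsal] alone would also admit /β, f, p, ɸ, …/; [−labial] alone would also admit /ʁ, q, x, ɣ, …/ — and no other single listed feature has exactly this extension, so two is the minimum.

[−labial, −dorsal]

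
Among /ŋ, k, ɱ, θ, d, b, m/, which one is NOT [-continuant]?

θ

/ŋ, b, m, d, ɱ, k/ are all [-continuant]; /θ/ (voiceless dental fricative) is [+continuant].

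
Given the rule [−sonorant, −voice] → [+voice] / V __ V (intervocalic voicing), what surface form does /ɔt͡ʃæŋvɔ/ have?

[ɔd͡ʒæŋvɔ]

Only /t͡ʃ/ occurs between two vowels (/ɔ/ __ /æ/) and matches the structural description. It is a voiceless postalveolar affricate, so [−sonorant, −voice] holds; changing it to [+voice] with all other features held fixed yields /d͡ʒ/ (voiced postalveolar affricate). No other segment meets both the structural description and the environment, so the output is [ɔd͡ʒæŋvɔ].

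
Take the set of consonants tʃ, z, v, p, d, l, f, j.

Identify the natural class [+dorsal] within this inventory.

j

The feature [dorsal] marks segments articulated with the tongue body. In this inventory /j/ has that property, so it is [+dorsal]; /tʃ, z, v, p, d, l, f/ are [−dorsal].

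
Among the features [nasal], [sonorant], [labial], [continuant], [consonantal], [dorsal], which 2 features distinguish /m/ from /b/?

[sonorant], [nasal]

/m/ (bilabial nasal) and /b/ (voiced bilabial stop) agree on [+labial], [−continuant], [+consonantal], [−dorsal]. They differ on [sonorant] (/m/ [+], /b/ [−]), [nasal] (/m/ [+], /b/ [−]).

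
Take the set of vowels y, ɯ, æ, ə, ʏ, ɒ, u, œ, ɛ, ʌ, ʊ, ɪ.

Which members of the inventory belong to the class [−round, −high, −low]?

Checking each segment against [−round], [−high], [−low]: /ə/ (mid central vowel (schwa)), /ɛ/ (mid front unrounded lax vowel), /ʌ/ (mid back unrounded lax vowel) satisfy every feature; every other segment in the inventory fails at least one.

ə, ɛ, ʌ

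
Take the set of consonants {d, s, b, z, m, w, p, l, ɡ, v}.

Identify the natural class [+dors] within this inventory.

The feature [dorsal] marks segments articulated with the tongue body. In this inventory /w, ɡ/ have that property, so they are [+dorsal]; /d, s, b, z, m, p, l, v/ are [−dorsal].

w, ɡ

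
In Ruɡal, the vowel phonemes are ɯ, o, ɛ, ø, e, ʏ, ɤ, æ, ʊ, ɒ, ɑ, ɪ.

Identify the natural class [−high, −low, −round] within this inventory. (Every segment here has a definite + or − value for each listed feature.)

ɛ, e, ɤ

Eliminate segments failing any feature: /ɯ, ʏ, ʊ, ɪ/ are [+high]; /o, ø/ are [+round]; /æ, ɒ, ɑ/ are [+low]. The remaining /ɛ, e, ɤ/ satisfy [−high], [−low], [−round].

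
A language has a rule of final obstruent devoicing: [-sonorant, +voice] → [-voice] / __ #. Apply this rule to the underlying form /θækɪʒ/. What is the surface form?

[θækɪʃ]

The only segment in the rule's environment that also matches [-sonorant, +voice] is /ʒ/. Applying [-voice] turns the voiced postalveolar fricative into /ʃ/ (voiceless postalveolar fricative), giving [θækɪʃ].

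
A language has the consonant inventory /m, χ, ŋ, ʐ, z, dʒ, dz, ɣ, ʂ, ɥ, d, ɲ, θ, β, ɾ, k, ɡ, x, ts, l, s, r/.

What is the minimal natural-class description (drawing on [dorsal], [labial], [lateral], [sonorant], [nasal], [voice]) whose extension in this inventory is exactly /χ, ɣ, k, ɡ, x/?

[−sonorant, +dorsal]

The class [−sonorant], [+dorsal] has exactly /χ, ɣ, k, ɡ, x/ as its extension in this inventory. No smaller conjunction from the listed features achieves this: [+dorsal] alone would also admit /ŋ, ɥ, ɲ/; [−sonorant] alone would also admit /ʐ, z, dʒ, dz, …/; and checking the remaining single features turns up none with this extension.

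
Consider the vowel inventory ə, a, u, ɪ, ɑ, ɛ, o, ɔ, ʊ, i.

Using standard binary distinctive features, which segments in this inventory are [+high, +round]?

Checking each segment against [+high], [+round]: /u/ (high back rounded tense vowel), /ʊ/ (high back rounded lax vowel) satisfy every feature; every other segment in the inventory fails at least one.

u, ʊ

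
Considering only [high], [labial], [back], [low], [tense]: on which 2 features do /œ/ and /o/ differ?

[back], [tense]

The two segments share [−high], [+labial], [−low]. The only features from the list on which they differ: /œ/ is [−back] while /o/ is [+back]; /œ/ is [−tense] while /o/ is [+tense].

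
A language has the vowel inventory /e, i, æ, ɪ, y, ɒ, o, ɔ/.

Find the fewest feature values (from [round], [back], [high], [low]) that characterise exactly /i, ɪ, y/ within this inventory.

[+high]

/i, ɪ, y/ are exactly the [+high] segments in the inventory, so a single feature suffices.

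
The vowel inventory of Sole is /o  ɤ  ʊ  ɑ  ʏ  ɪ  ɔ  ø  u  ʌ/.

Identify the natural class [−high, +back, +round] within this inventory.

o, ɔ

Checking each segment against [−high], [+back], [+round]: /o/ (mid back rounded tense vowel), /ɔ/ (mid back rounded lax vowel) satisfy every feature; every other segment in the inventory fails at least one.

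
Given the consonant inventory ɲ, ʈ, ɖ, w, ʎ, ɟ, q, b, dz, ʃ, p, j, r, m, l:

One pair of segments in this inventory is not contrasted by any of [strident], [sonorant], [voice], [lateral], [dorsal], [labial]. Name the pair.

j, ɲ

On the given features, /j/ and /ɲ/ have an identical profile: [−strident], [+sonorant], [+voice], [−lateral], [+dorsal], [−labial]. No other two segments in the inventory coincide on all 6 features. (They do differ in [nasal] and [continuant], which are not among the given features.)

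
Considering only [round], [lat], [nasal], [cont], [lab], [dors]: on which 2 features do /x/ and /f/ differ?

[labial], [dorsal]

/x/ is the voiceless velar fricative and /f/ is the voiceless labiodental fricative. Both are [-round], [-lateral], [-nasal], [+continuant]. /x/ is [-labial] while /f/ is [+labial]; /x/ is [+dorsal] while /f/ is [-dorsal], so the distinguishing features are [labial], [dorsal].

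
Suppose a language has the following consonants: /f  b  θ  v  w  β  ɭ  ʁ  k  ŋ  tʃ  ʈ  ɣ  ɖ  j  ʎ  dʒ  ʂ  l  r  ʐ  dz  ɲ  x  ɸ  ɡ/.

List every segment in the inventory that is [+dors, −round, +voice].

ʁ, ŋ, ɣ, j, ʎ, ɲ, ɡ

Eliminate segments failing any feature: /f, b, θ, v, β, ɭ, tʃ, ʈ, ɖ, dʒ, ʂ, l, r, ʐ, dz, ɸ/ are [−dorsal]; /w/ is [+round]; /k, x/ are [−voice]. The remaining /ʁ, ŋ, ɣ, j, ʎ, ɲ, ɡ/ satisfy [+dorsal], [−round], [+voice].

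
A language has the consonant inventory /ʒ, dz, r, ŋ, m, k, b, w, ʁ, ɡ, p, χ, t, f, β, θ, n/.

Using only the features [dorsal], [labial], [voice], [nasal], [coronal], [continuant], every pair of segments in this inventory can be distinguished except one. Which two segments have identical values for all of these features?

r, ʒ

/r/ (alveolar trill) and /ʒ/ (voiced postalveolar fricative) are both [−dorsal], [−labial], [+voice], [−nasal], [+coronal], [+continuant], so none of the listed features separates them. (They do differ in [sonorant], [strident] and [anterior], which are not among the given features.) Every other pair in the inventory differs on at least one listed feature.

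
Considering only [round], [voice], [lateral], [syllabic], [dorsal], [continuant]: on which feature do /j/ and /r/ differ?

/j/ is the palatal glide and /r/ is the alveolar trill. Both are [-round], [+voice], [-lateral], [-syllabic], [+continuant]. /j/ is [+dorsal] while /r/ is [-dorsal], so the distinguishing feature is [dorsal].

[dorsal]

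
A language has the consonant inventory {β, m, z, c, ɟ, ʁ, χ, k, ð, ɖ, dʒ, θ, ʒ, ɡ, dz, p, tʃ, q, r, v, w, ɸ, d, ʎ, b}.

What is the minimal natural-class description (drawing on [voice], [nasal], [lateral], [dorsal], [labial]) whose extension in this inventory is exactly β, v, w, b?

[+voice, −nasal, +labial]

/β, v, w, b/ are all [+voice], [−nasal], [+labial], and no other segment in the inventory matches all three values. Dropping any one of them over-generates: [−nasal, +labial] alone would also admit /p, ɸ/; [+voice, +labial] alone would also admit /m/; [+voice, −nasal] alone would also admit /z, ɟ, ʁ, ð, …/. No other combination of two listed features picks out exactly this set either, so fewer than three features will not do.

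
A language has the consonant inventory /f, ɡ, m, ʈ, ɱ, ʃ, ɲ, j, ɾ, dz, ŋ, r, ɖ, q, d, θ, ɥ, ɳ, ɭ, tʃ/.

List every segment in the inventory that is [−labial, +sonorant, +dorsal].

ɲ, j, ŋ

Among the inventory, the [−labial] segments are /ɡ, ʈ, ʃ, ɲ, j, ɾ, dz, ŋ, r, ɖ, q, d, θ, ɳ, ɭ, tʃ/.
Then [+sonorant] gives /ɲ, j, ɾ, ŋ, r, ɳ, ɭ/.
Intersecting with [+dorsal] leaves /ɲ, j, ŋ/.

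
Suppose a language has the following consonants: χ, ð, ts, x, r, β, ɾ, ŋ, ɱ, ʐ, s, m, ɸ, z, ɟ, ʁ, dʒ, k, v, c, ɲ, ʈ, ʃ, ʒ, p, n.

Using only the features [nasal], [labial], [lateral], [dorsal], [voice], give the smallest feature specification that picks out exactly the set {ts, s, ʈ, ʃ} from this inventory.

[−voice, −labial, −dorsal]

The class [−voice], [−labial], [−dorsal] has exactly /ts, s, ʈ, ʃ/ as its extension in this inventory. No smaller conjunction from the listed features achieves this: [−labial, −dorsal] alone would also admit /ð, r, ɾ, ʐ, …/; [−voice, −dorsal] alone would also admit /ɸ, p/; [−voice, −labial] alone would also admit /χ, x, k, c/; and checking the remaining two-feature bundles turns up none with this extension.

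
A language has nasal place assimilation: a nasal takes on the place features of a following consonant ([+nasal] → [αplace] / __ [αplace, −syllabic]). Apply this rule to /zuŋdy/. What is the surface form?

/ŋ/ sits before the [+coronal] consonant /d/, so it takes on [+coronal] and surfaces as /n/. The rest of the form is unaffected: [zundy].

[zundy]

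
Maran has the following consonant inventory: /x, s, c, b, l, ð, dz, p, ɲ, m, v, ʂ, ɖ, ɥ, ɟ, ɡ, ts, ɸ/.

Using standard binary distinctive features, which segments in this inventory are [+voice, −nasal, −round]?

Checking each segment against [+voice], [−nasal], [−round]: /b/ (voiced bilabial stop), /l/ (alveolar lateral approximant), /ð/ (voiced dental fricative), /dz/ (voiced alveolar affricate), /v/ (voiced labiodental fricative), /ɖ/ (voiced retroflex stop), among others, satisfy every feature; every other segment in the inventory fails at least one.

b, l, ð, dz, v, ɖ, ɟ, ɡ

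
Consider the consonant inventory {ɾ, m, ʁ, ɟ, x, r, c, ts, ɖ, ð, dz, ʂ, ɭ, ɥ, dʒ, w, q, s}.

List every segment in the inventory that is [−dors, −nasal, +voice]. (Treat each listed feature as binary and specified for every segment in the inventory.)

ɾ, r, ɖ, ð, dz, ɭ, dʒ

Eliminate segments failing any feature: /m/ is [+nasal]; /ʁ, ɟ, x, c, ɥ, w, q/ are [+dorsal]; /ts, ʂ, s/ are [−voice]. The remaining /ɾ, r, ɖ, ð, dz, ɭ, dʒ/ satisfy [−dorsal], [−nasal], [+voice].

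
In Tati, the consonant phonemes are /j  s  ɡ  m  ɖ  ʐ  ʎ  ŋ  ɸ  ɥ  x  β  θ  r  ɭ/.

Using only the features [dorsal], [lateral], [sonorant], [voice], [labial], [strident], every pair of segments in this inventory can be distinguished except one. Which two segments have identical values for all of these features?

On the given features, /ŋ/ and /j/ have an identical profile: [+dorsal], [−lateral], [+sonorant], [+voice], [−labial], [−strident]. No other two segments in the inventory coincide on all 6 features. (They do differ in [nasal], [continuant] and [back], which are not among the given features.)

ŋ, j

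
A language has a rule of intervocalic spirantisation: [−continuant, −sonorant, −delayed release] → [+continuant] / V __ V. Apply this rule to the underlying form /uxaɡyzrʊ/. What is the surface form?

The only segment in the rule's environment that also matches [−continuant, −sonorant, −delayed release] is /ɡ/. Applying [+continuant] turns the voiced velar stop into /ɣ/ (voiced velar fricative), giving [uxaɣyzrʊ].

[uxaɣyzrʊ]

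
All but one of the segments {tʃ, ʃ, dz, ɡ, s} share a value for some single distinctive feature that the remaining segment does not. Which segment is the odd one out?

/dz, s, tʃ, ʃ/ are all [−dorsal], but /ɡ/ (voiced velar stop) is [+dorsal]. No other single segment can be removed to leave a set sharing one feature value that the removed segment lacks, so /ɡ/ is the odd one out.

ɡ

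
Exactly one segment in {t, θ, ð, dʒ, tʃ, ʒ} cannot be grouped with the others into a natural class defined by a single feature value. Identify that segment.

t

[distributed] groups all but one: /ð, dʒ, tʃ, ʒ, θ/ share [+distributed] while /t/ (voiceless alveolar stop) alone is [-distributed]. Removing any other segment would not leave a single-feature class that excludes it.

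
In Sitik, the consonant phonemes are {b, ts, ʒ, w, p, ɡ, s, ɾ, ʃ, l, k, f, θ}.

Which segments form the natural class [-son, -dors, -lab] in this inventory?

The [-sonorant] segments are /b, ts, ʒ, p, ɡ, s, ʃ, k, f, θ/.
Intersecting with [-dorsal] gives /b, ts, ʒ, p, s, ʃ, f, θ/.
Among these, [-labial] leaves /ts, ʒ, s, ʃ, θ/.

ts, ʒ, s, ʃ, θ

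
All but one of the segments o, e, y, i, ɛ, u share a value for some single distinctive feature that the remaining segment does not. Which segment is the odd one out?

/y, u, e, o, i/ are all [+tense], but /ɛ/ (mid front unrounded lax vowel) is [−tense]. No other single segment can be removed to leave a set sharing one feature value that the removed segment lacks, so /ɛ/ is the odd one out.

ɛ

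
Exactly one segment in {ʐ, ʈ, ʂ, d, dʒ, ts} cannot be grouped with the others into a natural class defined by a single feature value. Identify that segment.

[distributed] groups all but one: /ts, ʂ, ʈ, ʐ, d/ share [−distributed] while /dʒ/ (voiced postalveolar affricate) alone is [+distributed]. Removing any other segment would not leave a single-feature class that excludes it.

dʒ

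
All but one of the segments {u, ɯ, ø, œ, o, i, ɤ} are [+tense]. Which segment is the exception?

œ

/œ/ is the mid front rounded lax vowel, which is [−tense]; the rest — /u, o, ø, ɯ, ɤ, i/ — are [+tense].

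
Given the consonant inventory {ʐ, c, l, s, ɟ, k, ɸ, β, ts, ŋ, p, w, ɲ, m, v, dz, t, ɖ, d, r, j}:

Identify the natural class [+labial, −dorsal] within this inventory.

ɸ, β, p, m, v

First, the [+labial] segments are /ɸ, β, p, w, m, v/.
Among these, [−dorsal] leaves /ɸ, β, p, m, v/.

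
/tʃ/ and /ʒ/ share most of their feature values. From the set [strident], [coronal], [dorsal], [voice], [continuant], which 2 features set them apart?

The two segments share [+strident], [+coronal], [-dorsal]. The only features from the list on which they differ: /tʃ/ is [-voice] while /ʒ/ is [+voice]; /tʃ/ is [-continuant] while /ʒ/ is [+continuant].

[voice], [continuant]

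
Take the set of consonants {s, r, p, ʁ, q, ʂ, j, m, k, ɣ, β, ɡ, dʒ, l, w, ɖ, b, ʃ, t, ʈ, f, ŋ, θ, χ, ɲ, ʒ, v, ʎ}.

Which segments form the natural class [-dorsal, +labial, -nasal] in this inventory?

Eliminate segments failing any feature: /s, r, ʂ, dʒ, l, ɖ, ʃ, t, ʈ, θ, ʒ/ are [-labial]; /ʁ, q, j, k, ɣ, ɡ, w, ŋ, χ, ɲ, ʎ/ are [+dorsal]; /m/ is [+nasal]. The remaining /p, β, b, f, v/ satisfy [-dorsal], [+labial], [-nasal].

p, β, b, f, v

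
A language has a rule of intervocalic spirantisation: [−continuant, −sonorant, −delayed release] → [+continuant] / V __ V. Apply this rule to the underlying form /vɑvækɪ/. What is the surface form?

Only /k/ occurs between two vowels (/æ/ __ /ɪ/) and matches the structural description. It is a voiceless velar stop, so [−continuant, −sonorant, −delayed release] holds; changing it to [+continuant] with all other features held fixed yields /x/ (voiceless velar fricative). No other segment meets both the structural description and the environment, so the output is [vɑvæxɪ].

[vɑvæxɪ]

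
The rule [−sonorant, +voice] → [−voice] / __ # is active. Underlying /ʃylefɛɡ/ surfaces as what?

Only the final segment /ɡ/ is both word-final and matches the structural description. It is a voiced velar stop, so [−sonorant, +voice] holds; changing it to [−voice] with all other features held fixed yields /k/ (voiceless velar stop). No other segment meets both the structural description and the environment, so the output is [ʃylefɛk].

[ʃylefɛk]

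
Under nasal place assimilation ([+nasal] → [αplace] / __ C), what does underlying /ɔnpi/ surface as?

/n/ sits before the [+labial] consonant /p/, so it takes on [+labial] and surfaces as /m/. The rest of the form is unaffected: [ɔmpi].

[ɔmpi]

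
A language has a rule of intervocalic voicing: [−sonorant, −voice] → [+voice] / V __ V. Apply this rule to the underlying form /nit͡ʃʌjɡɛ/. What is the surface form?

Only /t͡ʃ/ occurs between two vowels (/i/ __ /ʌ/) and matches the structural description. It is a voiceless postalveolar affricate, so [−sonorant, −voice] holds; changing it to [+voice] with all other features held fixed yields /d͡ʒ/ (voiced postalveolar affricate). No other segment meets both the structural description and the environment, so the output is [nid͡ʒʌjɡɛ].

[nid͡ʒʌjɡɛ]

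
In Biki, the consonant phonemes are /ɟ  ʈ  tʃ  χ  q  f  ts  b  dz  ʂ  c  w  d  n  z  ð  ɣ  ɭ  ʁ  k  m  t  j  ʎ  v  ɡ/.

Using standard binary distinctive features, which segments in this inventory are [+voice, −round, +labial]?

Eliminate segments failing any feature: /ɟ, dz, d, n, z, ð, ɣ, ɭ, ʁ, j, ʎ, ɡ/ are [−labial]; /ʈ, tʃ, χ, q, f, ts, ʂ, c, k, t/ are [−voice]; /w/ is [+round]. The remaining /b, m, v/ satisfy [+voice], [−round], [+labial].

b, m, v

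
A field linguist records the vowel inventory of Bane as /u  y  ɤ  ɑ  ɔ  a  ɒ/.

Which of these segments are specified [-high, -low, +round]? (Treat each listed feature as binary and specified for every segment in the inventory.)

ɔ

Among the inventory, the [-high] segments are /ɤ, ɑ, ɔ, a, ɒ/.
Intersecting with [-low] gives /ɤ, ɔ/.
Within that set, [+round] leaves /ɔ/.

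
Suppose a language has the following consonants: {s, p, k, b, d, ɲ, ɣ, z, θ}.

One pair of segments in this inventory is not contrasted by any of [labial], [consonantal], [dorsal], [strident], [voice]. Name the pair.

On the given features, /ɲ/ and /ɣ/ have an identical profile: [−labial], [+consonantal], [+dorsal], [−strident], [+voice]. No other two segments in the inventory coincide on all 5 features. (They do differ in [sonorant], [nasal], [continuant] and [back], which are not among the given features.)

ɲ, ɣ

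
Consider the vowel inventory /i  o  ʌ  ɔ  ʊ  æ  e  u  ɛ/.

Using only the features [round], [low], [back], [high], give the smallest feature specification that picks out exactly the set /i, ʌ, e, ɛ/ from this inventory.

[−low, −round]

/i, ʌ, e, ɛ/ are all [−low], [−round], and no other segment in the inventory matches both values. Dropping any one of them over-generates: [−round] alone would also admit /æ/; [−low] alone would also admit /o, ɔ, ʊ, u/. No other single listed feature picks out exactly this set either, so fewer than two features will not do.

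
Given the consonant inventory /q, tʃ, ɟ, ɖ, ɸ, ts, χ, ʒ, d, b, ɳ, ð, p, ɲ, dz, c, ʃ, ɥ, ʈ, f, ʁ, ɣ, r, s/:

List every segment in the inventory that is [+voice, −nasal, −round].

ɟ, ɖ, ʒ, d, b, ð, dz, ʁ, ɣ, r

Among the inventory, the [+voice] segments are /ɟ, ɖ, ʒ, d, b, ɳ, ð, ɲ, dz, ɥ, ʁ, ɣ, r/.
Among these, [−nasal] gives /ɟ, ɖ, ʒ, d, b, ð, dz, ɥ, ʁ, ɣ, r/.
Among these, [−round] leaves /ɟ, ɖ, ʒ, d, b, ð, dz, ʁ, ɣ, r/.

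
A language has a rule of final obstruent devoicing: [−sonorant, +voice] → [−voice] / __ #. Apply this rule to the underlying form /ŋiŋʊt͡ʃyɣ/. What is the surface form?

The only segment in the rule's environment that also matches [−sonorant, +voice] is /ɣ/. Applying [−voice] turns the voiced velar fricative into /x/ (voiceless velar fricative), giving [ŋiŋʊt͡ʃyx].

[ŋiŋʊt͡ʃyx]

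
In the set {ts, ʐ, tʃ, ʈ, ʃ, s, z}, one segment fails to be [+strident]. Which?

ʈ

/ʈ/ is the voiceless retroflex stop, which is [−strident]; the rest — /s, tʃ, ʐ, z, ʃ, ts/ — are [+strident].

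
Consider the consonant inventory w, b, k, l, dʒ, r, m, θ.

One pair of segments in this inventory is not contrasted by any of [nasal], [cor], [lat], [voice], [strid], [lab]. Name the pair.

On the given features, /w/ and /b/ have an identical profile: [-nasal], [-coronal], [-lateral], [+voice], [-strident], [+labial]. No other two segments in the inventory coincide on all 6 features. (They do differ in [sonorant], [continuant], [round] and [dorsal], which are not among the given features.)

w, b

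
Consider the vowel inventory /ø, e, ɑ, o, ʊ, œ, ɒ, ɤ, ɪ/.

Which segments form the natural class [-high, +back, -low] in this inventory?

Checking each segment against [-high], [+back], [-low]: /o/ (mid back rounded tense vowel), /ɤ/ (mid back unrounded tense vowel) satisfy every feature; every other segment in the inventory fails at least one.

o, ɤ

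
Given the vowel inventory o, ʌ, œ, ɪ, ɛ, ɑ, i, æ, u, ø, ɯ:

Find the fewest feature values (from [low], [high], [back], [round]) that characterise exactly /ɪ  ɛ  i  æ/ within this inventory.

[−back, −round]

The class [−back], [−round] has exactly /ɪ, ɛ, i, æ/ as its extension in this inventory. No smaller conjunction from the listed features achieves this: [−round] alone would also admit /ʌ, ɑ, ɯ/; [−back] alone would also admit /œ, ø/; and checking the remaining single features turns up none with this extension.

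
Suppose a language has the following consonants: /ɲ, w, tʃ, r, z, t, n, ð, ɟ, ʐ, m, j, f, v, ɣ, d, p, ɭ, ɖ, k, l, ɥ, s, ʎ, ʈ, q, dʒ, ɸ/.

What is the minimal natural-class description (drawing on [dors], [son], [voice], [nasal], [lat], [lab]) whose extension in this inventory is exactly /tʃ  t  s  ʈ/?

Every target segment is [−voice], [−labial], [−dorsal]; each remaining inventory member fails at least one of these. Each conjunct is needed — [−labial, −dorsal] alone would also admit /r, z, n, ð, …/; [−voice, −dorsal] alone would also admit /f, p, ɸ/; [−voice, −labial] alone would also admit /k, q/ — and no other combination of two listed features has exactly this extension, so three is the minimum.

[−voice, −lab, −dors]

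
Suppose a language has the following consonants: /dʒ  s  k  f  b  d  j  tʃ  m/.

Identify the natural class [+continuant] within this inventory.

The feature [continuant] marks segments produced without complete oral closure. In this inventory /s, f, j/ have that property, so they are [+continuant]; /dʒ, k, b, d, tʃ, m/ are [−continuant].

s, f, j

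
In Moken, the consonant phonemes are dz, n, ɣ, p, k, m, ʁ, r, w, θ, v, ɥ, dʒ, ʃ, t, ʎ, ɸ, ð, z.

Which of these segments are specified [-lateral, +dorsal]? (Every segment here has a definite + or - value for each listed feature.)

Eliminate segments failing any feature: /dz, n, p, m, r, θ, v, dʒ, ʃ, t, ɸ, ð, z/ are [-dorsal]; /ʎ/ is [+lateral]. The remaining /ɣ, k, ʁ, w, ɥ/ satisfy [-lateral], [+dorsal].

ɣ, k, ʁ, w, ɥ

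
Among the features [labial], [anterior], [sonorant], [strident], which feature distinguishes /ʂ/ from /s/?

/ʂ/ (voiceless retroflex fricative) and /s/ (voiceless alveolar fricative) agree on [−labial], [−sonorant], [+strident]. They differ on [anterior] (/ʂ/ [−], /s/ [+]).

[anterior]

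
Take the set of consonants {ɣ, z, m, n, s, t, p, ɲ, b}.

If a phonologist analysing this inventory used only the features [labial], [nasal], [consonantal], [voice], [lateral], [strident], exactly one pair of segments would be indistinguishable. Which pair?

ɲ, n

Both /ɲ/ and /n/ are [−labial], [+nasal], [+consonantal], [+voice], [−lateral], [−strident]. Since the list omits [dorsal] — which does distinguish the palatal nasal from the alveolar nasal — this pair collapses; all other pairs remain distinct.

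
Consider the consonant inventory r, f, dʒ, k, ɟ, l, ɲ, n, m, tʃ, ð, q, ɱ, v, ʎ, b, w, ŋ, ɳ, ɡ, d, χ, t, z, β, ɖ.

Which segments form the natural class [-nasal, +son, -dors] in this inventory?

r, l

Eliminate segments failing any feature: /f, dʒ, k, ɟ, tʃ, ð, q, v, b, ɡ, d, χ, t, z, β, ɖ/ are [-sonorant]; /ɲ, n, m, ɱ, ŋ, ɳ/ are [+nasal]; /ʎ, w/ are [+dorsal]. The remaining /r, l/ satisfy [-nasal], [+sonorant], [-dorsal].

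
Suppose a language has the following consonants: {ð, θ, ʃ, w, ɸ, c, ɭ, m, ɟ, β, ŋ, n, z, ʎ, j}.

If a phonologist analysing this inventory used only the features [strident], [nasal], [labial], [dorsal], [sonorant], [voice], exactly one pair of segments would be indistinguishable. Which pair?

j, ʎ

Both /j/ and /ʎ/ are [-strident], [-nasal], [-labial], [+dorsal], [+sonorant], [+voice]. Since the list omits [lateral] — which does distinguish the palatal glide from the palatal lateral approximant — this pair collapses; all other pairs remain distinct.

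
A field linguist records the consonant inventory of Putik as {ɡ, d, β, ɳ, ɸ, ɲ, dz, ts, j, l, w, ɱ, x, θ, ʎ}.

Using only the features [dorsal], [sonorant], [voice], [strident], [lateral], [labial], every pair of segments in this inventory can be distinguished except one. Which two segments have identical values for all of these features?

Both /j/ and /ɲ/ are [+dorsal], [+sonorant], [+voice], [-strident], [-lateral], [-labial]. Since the list omits [nasal] and [continuant] — which do distinguish the palatal glide from the palatal nasal — this pair collapses; all other pairs remain distinct.

j, ɲ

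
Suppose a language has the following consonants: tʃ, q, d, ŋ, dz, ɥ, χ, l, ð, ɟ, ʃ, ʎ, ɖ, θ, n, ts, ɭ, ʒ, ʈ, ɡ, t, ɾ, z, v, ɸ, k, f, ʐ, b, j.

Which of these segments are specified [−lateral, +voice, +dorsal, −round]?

Eliminate segments failing any feature: /tʃ, q, χ, ʃ, θ, ts, ʈ, t, ɸ, k, f/ are [−voice]; /d, dz, ð, ɖ, n, ʒ, ɾ, z, v, ʐ, b/ are [−dorsal]; /ɥ/ is [+round]; /l, ʎ, ɭ/ are [+lateral]. The remaining /ŋ, ɟ, ɡ, j/ satisfy [−lateral], [+voice], [+dorsal], [−round].

ŋ, ɟ, ɡ, j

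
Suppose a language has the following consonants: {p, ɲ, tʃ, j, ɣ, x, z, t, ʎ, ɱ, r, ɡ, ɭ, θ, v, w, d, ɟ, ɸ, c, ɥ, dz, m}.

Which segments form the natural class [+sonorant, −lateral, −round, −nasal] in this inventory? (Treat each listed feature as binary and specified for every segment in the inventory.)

j, r

Eliminate segments failing any feature: /p, tʃ, ɣ, x, z, t, ɡ, θ, v, d, ɟ, ɸ, c, dz/ are [−sonorant]; /ɲ, ɱ, m/ are [+nasal]; /ʎ, ɭ/ are [+lateral]; /w, ɥ/ are [+round]. The remaining /j, r/ satisfy [+sonorant], [−lateral], [−round], [−nasal].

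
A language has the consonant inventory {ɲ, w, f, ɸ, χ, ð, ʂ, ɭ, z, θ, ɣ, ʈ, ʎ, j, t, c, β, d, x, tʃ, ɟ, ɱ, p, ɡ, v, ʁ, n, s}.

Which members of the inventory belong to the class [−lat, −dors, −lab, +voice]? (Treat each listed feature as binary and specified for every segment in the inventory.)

Checking each segment against [−lateral], [−dorsal], [−labial], [+voice]: /ð/ (voiced dental fricative), /z/ (voiced alveolar fricative), /d/ (voiced alveolar stop), /n/ (alveolar nasal) satisfy every feature; every other segment in the inventory fails at least one.

ð, z, d, n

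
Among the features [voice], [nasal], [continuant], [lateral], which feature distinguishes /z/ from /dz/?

[continuant]

The two segments share [+voice], [−nasal], [−lateral]. The only feature from the list on which they differ: /z/ is [+continuant] while /dz/ is [−continuant].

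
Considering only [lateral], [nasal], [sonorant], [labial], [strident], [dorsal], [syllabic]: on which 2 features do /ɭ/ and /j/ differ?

[lateral], [dorsal]

/ɭ/ is the retroflex lateral approximant and /j/ is the palatal glide. Both are [−nasal], [+sonorant], [−labial], [−strident], [−syllabic]. /ɭ/ is [+lateral] while /j/ is [−lateral]; /ɭ/ is [−dorsal] while /j/ is [+dorsal], so the distinguishing features are [lateral], [dorsal].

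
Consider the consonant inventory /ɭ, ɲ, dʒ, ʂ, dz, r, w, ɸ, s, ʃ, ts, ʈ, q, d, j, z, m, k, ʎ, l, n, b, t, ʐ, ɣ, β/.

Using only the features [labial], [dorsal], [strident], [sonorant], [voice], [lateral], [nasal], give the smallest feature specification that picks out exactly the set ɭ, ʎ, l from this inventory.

[+lateral]

Every target segment is [+lateral] and no other inventory member is, so one feature is enough.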